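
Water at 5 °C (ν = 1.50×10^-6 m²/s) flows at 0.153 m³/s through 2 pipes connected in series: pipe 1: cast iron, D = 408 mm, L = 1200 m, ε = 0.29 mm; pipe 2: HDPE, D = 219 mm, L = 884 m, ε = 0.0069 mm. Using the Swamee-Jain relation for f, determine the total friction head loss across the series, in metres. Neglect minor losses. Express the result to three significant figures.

H ≈ 48.9 m

Pipe 1: V = 1.170 m/s, Re = 3.18×10^5, ε/D = 7.11×10^-4, f = 0.01938, h_1 = f(L/D)V²/2g = 3.979 m
Pipe 2: V = 4.062 m/s, Re = 5.93×10^5, ε/D = 3.15×10^-5, f = 0.01324, h_2 = f(L/D)V²/2g = 44.93 m
Series → Q common, losses add: H = Σh = 48.91 m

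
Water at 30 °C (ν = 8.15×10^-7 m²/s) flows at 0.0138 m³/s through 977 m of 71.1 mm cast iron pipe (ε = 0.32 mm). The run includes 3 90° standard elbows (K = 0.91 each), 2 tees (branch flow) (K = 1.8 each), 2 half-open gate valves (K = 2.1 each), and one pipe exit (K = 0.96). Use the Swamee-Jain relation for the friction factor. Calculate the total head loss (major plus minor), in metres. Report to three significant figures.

H_L ≈ 260 m

V = 4Q/(πD²) = 3.476 m/s; V²/2g = 0.6157 m
Re = 3.03×10^5, ε/D = 0.00450 → f = 0.02990 (Swamee-Jain)
Major: h_f = f(L/D)·V²/2g = 0.02990·13741·0.6157 = 253.0 m
Minor: ΣK = 11.5; h_m = ΣK·V²/2g = 7.075 m
Total H_L = 253.0 + 7.075 = 260.0 m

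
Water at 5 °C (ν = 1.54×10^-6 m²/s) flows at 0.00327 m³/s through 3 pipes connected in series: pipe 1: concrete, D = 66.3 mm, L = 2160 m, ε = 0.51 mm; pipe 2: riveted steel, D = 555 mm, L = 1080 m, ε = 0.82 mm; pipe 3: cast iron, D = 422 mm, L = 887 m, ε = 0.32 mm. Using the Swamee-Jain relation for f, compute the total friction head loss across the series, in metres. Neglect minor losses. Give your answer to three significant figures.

Pipe 1: V = 0.9472 m/s, Re = 4.08×10^4, ε/D = 0.00769, f = 0.03685, h_1 = f(L/D)V²/2g = 54.90 m
Pipe 2: V = 0.01352 m/s, Re = 4870, ε/D = 0.00148, f = 0.03996, h_2 = f(L/D)V²/2g = 7.241×10^-4 m
Pipe 3: V = 0.02338 m/s, Re = 6410, ε/D = 7.58×10^-4, f = 0.03621, h_3 = f(L/D)V²/2g = 0.002120 m
Series → Q common, losses add: H = Σh = 54.91 m

H ≈ 54.9 m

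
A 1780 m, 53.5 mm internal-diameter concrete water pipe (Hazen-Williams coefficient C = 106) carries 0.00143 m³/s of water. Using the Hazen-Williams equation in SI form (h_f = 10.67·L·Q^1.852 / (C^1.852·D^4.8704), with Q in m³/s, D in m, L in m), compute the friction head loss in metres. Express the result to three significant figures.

h_f ≈ 28.4 m

h_f = 10.67·1780·0.00143^1.852 / (106^1.852·0.0535^4.8704) = 28.37 m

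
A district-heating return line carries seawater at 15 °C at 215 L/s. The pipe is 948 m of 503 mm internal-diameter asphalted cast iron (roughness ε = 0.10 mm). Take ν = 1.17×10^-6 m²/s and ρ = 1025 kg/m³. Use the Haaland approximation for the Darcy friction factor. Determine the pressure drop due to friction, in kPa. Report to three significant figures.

V = 4Q/(πD²) = 4·0.215/(π·0.503²) = 1.082 m/s
Re = VD/ν = 1.082·0.503/1.17×10^-6 = 4.65×10^5 → turbulent
ε/D = 0.10/503 = 1.99×10^-4
Haaland: f = 0.01537
h_f = f(L/D)V²/(2g) = 0.01537·(948/0.503)·1.082²/(2·9.81) = 1.729 m
Δp = ρg·h_f = 1025·9.81·1.729 = 17.38 kPa

Δp ≈ 17.4 kPa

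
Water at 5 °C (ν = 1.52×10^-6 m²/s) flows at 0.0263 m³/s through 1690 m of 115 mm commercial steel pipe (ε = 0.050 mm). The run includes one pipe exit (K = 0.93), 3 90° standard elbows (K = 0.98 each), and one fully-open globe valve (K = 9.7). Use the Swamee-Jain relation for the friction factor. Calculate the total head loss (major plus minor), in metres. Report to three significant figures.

H_L ≈ 94.0 m

V = 4Q/(πD²) = 2.532 m/s; V²/2g = 0.3268 m
Re = 1.92×10^5, ε/D = 4.35×10^-4 → f = 0.01866 (Swamee-Jain)
Major: h_f = f(L/D)·V²/2g = 0.01866·14696·0.3268 = 89.61 m
Minor: ΣK = 13.6; h_m = ΣK·V²/2g = 4.434 m
Total H_L = 89.61 + 4.434 = 94.04 m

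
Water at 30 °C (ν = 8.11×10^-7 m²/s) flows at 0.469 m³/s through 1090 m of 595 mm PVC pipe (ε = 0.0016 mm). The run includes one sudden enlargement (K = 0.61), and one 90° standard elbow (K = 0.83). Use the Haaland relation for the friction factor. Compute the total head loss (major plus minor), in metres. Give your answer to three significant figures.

H_L ≈ 3.19 m

V = 4Q/(πD²) = 1.687 m/s; V²/2g = 0.1450 m
Re = 1.24×10^6, ε/D = 2.69×10^-6 → f = 0.01123 (Haaland)
Major: h_f = f(L/D)·V²/2g = 0.01123·1832·0.1450 = 2.984 m
Minor: ΣK = 1.44; h_m = ΣK·V²/2g = 0.2088 m
Total H_L = 2.984 + 0.2088 = 3.193 m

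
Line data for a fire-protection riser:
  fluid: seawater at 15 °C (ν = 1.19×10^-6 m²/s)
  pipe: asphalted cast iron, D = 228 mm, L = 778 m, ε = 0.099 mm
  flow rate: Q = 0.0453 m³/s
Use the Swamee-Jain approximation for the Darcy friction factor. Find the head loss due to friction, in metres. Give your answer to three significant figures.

V = 4Q/(πD²) = 4·0.0453/(π·0.228²) = 1.110 m/s
Re = VD/ν = 1.110·0.228/1.19×10^-6 = 2.13×10^5 → turbulent
ε/D = 0.099/228 = 4.34×10^-4
Swamee-Jain: f = 0.01847
h_f = f(L/D)V²/(2g) = 0.01847·(778/0.228)·1.110²/(2·9.81) = 3.955 m

h_f ≈ 3.95 m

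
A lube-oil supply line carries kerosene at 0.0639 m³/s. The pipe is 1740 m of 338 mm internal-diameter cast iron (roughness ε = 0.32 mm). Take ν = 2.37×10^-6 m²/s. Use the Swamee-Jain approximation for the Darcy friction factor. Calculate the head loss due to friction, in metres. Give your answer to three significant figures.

V = 4Q/(πD²) = 4·0.0639/(π·0.338²) = 0.7122 m/s
Re = VD/ν = 0.7122·0.338/2.37×10^-6 = 1.02×10^5 → turbulent
ε/D = 0.32/338 = 9.47×10^-4
Swamee-Jain: f = 0.02212
h_f = f(L/D)V²/(2g) = 0.02212·(1740/0.338)·0.7122²/(2·9.81) = 2.944 m

h_f ≈ 2.94 m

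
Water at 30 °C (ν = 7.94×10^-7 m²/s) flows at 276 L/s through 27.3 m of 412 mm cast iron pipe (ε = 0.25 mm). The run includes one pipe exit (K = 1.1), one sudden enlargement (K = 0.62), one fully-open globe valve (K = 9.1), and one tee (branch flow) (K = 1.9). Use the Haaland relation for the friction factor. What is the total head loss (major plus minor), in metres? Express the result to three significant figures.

V = 4Q/(πD²) = 2.070 m/s; V²/2g = 0.2184 m
Re = 1.07×10^6, ε/D = 6.07×10^-4 → f = 0.01784 (Haaland)
Major: h_f = f(L/D)·V²/2g = 0.01784·66.26·0.2184 = 0.2582 m
Minor: ΣK = 12.7; h_m = ΣK·V²/2g = 2.779 m
Total H_L = 0.2582 + 2.779 = 3.037 m

H_L ≈ 3.04 m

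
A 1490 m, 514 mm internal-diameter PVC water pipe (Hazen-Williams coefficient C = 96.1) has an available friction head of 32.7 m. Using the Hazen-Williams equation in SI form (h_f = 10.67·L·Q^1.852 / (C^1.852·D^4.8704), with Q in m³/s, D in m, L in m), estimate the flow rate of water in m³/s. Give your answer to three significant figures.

Rearranging: Q = [h_f·C^1.852·D^4.8704 / (10.67·L)]^(1/1.852)
Q = [32.7·96.1^1.852·0.514^4.8704 / (10.67·1490)]^0.540 = 0.5914 m³/s

Q ≈ 0.591 m³/s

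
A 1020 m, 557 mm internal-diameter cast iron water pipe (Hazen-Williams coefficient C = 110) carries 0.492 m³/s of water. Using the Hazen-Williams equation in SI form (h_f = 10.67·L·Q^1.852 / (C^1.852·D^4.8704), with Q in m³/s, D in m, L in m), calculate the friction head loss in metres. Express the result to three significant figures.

h_f = 10.67·1020·0.492^1.852 / (110^1.852·0.557^4.8704) = 8.383 m

h_f ≈ 8.38 m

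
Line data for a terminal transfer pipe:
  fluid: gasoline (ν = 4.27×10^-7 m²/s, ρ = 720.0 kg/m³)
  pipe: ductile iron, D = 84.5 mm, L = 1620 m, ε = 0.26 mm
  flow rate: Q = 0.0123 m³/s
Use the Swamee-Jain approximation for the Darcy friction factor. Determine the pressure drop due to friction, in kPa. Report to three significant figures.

V = 4Q/(πD²) = 4·0.0123/(π·0.0845²) = 2.193 m/s
Re = VD/ν = 2.193·0.0845/4.27×10^-7 = 4.34×10^5 → turbulent
ε/D = 0.26/84.5 = 0.00308
Swamee-Jain: f = 0.02678
h_f = f(L/D)V²/(2g) = 0.02678·(1620/0.0845)·2.193²/(2·9.81) = 125.9 m
Δp = ρg·h_f = 720.0·9.81·125.9 = 889.1 kPa

Δp ≈ 889 kPa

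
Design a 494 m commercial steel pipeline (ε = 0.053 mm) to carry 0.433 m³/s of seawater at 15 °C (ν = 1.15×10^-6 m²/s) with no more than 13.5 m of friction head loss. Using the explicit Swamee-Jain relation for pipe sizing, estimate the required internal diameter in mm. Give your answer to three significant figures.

D ≈ 383 mm

Swamee-Jain (Type III): D = 0.66·[ε^1.25·(LQ²/(gh_f))^4.75 + ν·Q^9.4·(L/(gh_f))^5.2]^0.04
LQ²/(gh_f) = 0.6994; L/(gh_f) = 3.730
Term 1 = ε^1.25·(…)^4.75 = 8.27×10^-7; Term 2 = ν·Q^9.4·(…)^5.2 = 4.14×10^-7
D = 0.66·(8.27×10^-7 + 4.14×10^-7)^0.04 = 0.3831 m = 383 mm
Check: V = 3.76 m/s, Re = 1.25×10^6, f = 0.01383, h_f = 12.8 m ≈ 13.5 m ✓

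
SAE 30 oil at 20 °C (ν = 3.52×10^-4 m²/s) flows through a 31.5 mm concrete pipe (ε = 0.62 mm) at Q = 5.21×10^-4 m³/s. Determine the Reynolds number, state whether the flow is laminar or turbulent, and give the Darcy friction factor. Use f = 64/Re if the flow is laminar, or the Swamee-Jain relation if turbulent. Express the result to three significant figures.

Re ≈ 59.8; laminar; f = 64/Re ≈ 1.07

V = 4Q/(πD²) = 0.6685 m/s
Re = VD/ν = 0.6685·0.0315/3.52×10^-4 = 59.8
Re < 2300 → laminar → f = 64/Re = 1.070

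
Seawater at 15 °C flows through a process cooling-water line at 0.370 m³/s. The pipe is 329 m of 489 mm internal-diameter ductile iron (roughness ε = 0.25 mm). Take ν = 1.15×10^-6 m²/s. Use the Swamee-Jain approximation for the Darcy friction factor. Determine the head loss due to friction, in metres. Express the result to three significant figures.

h_f ≈ 2.33 m

V = 4Q/(πD²) = 4·0.370/(π·0.489²) = 1.970 m/s
Re = VD/ν = 1.970·0.489/1.15×10^-6 = 8.38×10^5 → turbulent
ε/D = 0.25/489 = 5.11×10^-4
Swamee-Jain: f = 0.01747
h_f = f(L/D)V²/(2g) = 0.01747·(329/0.489)·1.970²/(2·9.81) = 2.326 m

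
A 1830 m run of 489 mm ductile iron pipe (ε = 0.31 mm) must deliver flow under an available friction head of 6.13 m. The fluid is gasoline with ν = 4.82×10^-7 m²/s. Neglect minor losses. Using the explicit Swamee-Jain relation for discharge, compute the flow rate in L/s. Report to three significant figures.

Swamee-Jain (Type II): Q = -0.965·√(gD⁵h_f/L)·ln[ε/(3.7D) + √(3.17ν²L/(gD³h_f))]
√(gD⁵h_f/L) = √(9.81·0.489⁵·6.13/1830) = 0.03031
ε/(3.7D) = 1.71×10^-4; √(3.17ν²L/(gD³h_f)) = 1.38×10^-5
Q = -0.965·0.03031·ln(1.852×10^-4) = 0.2514 m³/s
Check: V = 1.34 m/s, Re = 1.36×10^6, f = 0.01802, h_f = 6.16 m ≈ 6.13 m ✓

Q ≈ 251 L/s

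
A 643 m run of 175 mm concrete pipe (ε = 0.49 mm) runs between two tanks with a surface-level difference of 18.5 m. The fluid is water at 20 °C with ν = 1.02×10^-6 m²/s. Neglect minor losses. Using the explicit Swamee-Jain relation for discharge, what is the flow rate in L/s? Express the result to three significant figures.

Swamee-Jain (Type II): Q = -0.965·√(gD⁵h_f/L)·ln[ε/(3.7D) + √(3.17ν²L/(gD³h_f))]
√(gD⁵h_f/L) = √(9.81·0.175⁵·18.5/643) = 0.006806
ε/(3.7D) = 7.57×10^-4; √(3.17ν²L/(gD³h_f)) = 4.67×10^-5
Q = -0.965·0.006806·ln(8.035×10^-4) = 0.04681 m³/s
Check: V = 1.95 m/s, Re = 3.34×10^5, f = 0.02623, h_f = 18.6 m ≈ 18.5 m ✓

Q ≈ 46.8 L/s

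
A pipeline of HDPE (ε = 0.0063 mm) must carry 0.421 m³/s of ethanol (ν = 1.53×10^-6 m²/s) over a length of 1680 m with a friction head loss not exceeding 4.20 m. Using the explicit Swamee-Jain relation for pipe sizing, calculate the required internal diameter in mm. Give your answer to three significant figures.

D ≈ 604 mm

Swamee-Jain (Type III): D = 0.66·[ε^1.25·(LQ²/(gh_f))^4.75 + ν·Q^9.4·(L/(gh_f))^5.2]^0.04
LQ²/(gh_f) = 7.227; L/(gh_f) = 40.77
Term 1 = ε^1.25·(…)^4.75 = 0.00380; Term 2 = ν·Q^9.4·(…)^5.2 = 0.106
D = 0.66·(0.00380 + 0.106)^0.04 = 0.6043 m = 604 mm
Check: V = 1.47 m/s, Re = 5.80×10^5, f = 0.01293, h_f = 3.95 m ≈ 4.20 m ✓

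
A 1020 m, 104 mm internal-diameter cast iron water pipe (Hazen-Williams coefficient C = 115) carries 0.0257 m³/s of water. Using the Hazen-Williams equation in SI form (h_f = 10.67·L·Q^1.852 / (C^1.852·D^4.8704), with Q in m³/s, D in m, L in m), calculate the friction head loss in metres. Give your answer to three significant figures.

h_f = 10.67·1020·0.0257^1.852 / (115^1.852·0.104^4.8704) = 115.6 m

h_f ≈ 116 m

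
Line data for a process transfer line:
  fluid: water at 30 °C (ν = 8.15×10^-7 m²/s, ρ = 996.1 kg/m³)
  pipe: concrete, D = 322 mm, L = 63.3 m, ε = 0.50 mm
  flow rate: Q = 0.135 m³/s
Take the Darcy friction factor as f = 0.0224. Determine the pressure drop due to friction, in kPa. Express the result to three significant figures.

Δp ≈ 6.03 kPa

V = 4Q/(πD²) = 4·0.135/(π·0.322²) = 1.658 m/s
h_f = f(L/D)V²/(2g) = 0.02240·(63.3/0.322)·1.658²/(2·9.81) = 0.6168 m
Δp = ρg·h_f = 996.1·9.81·0.6168 = 6.027 kPa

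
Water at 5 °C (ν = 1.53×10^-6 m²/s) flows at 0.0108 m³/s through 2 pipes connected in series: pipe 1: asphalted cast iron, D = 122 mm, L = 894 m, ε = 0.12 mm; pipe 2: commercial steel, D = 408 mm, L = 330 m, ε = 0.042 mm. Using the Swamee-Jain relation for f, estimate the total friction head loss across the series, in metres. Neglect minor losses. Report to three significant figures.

Pipe 1: V = 0.9239 m/s, Re = 7.37×10^4, ε/D = 9.84×10^-4, f = 0.02300, h_1 = f(L/D)V²/2g = 7.332 m
Pipe 2: V = 0.08261 m/s, Re = 2.20×10^4, ε/D = 1.03×10^-4, f = 0.02547, h_2 = f(L/D)V²/2g = 0.007165 m
Series → Q common, losses add: H = Σh = 7.340 m

H ≈ 7.34 m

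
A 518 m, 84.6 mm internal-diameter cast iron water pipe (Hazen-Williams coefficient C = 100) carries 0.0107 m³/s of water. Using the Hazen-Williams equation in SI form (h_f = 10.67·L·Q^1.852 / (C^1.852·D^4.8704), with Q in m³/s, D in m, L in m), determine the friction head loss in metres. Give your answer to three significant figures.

h_f ≈ 41.0 m

h_f = 10.67·518·0.0107^1.852 / (100^1.852·0.0846^4.8704) = 41.02 m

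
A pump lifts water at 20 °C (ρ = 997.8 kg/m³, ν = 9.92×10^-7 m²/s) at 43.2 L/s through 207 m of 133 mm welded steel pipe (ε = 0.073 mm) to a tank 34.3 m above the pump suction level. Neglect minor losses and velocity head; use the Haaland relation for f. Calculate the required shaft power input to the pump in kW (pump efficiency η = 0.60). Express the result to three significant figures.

V = 4Q/(πD²) = 3.110 m/s; Re = 4.17×10^5; ε/D = 5.49×10^-4; f = 0.01803
h_f = f(L/D)V²/2g = 13.83 m
Total head H = z + h_f = 34.3 + 13.83 = 48.13 m
P_hyd = ρgQH = 997.8·9.81·0.0432·48.13 = 20.35 kW
P_shaft = P_hyd/η = 20.35/0.60 = 33.92 kW

P_shaft ≈ 33.9 kW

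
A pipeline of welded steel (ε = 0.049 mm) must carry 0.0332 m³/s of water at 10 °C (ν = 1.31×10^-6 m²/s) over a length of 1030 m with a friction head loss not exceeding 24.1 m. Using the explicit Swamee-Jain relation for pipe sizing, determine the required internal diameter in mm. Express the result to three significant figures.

Swamee-Jain (Type III): D = 0.66·[ε^1.25·(LQ²/(gh_f))^4.75 + ν·Q^9.4·(L/(gh_f))^5.2]^0.04
LQ²/(gh_f) = 0.004802; L/(gh_f) = 4.357
Term 1 = ε^1.25·(…)^4.75 = 3.98×10^-17; Term 2 = ν·Q^9.4·(…)^5.2 = 3.46×10^-17
D = 0.66·(3.98×10^-17 + 3.46×10^-17)^0.04 = 0.1494 m = 149 mm
Check: V = 1.89 m/s, Re = 2.16×10^5, f = 0.01781, h_f = 22.4 m ≈ 24.1 m ✓

D ≈ 149 mm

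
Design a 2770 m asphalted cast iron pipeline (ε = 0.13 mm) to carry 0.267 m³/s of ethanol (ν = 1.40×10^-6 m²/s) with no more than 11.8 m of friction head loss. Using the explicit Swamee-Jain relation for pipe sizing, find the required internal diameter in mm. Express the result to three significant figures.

Swamee-Jain (Type III): D = 0.66·[ε^1.25·(LQ²/(gh_f))^4.75 + ν·Q^9.4·(L/(gh_f))^5.2]^0.04
LQ²/(gh_f) = 1.706; L/(gh_f) = 23.93
Term 1 = ε^1.25·(…)^4.75 = 1.75×10^-4; Term 2 = ν·Q^9.4·(…)^5.2 = 8.43×10^-5
D = 0.66·(1.75×10^-4 + 8.43×10^-5)^0.04 = 0.4744 m = 474 mm
Check: V = 1.51 m/s, Re = 5.12×10^5, f = 0.01614, h_f = 11.0 m ≈ 11.8 m ✓

D ≈ 474 mm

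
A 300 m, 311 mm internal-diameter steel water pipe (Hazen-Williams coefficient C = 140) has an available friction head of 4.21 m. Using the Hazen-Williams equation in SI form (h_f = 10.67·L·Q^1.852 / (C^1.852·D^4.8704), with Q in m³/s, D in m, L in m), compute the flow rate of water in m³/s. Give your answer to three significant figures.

Rearranging: Q = [h_f·C^1.852·D^4.8704 / (10.67·L)]^(1/1.852)
Q = [4.21·140^1.852·0.311^4.8704 / (10.67·300)]^0.540 = 0.1805 m³/s

Q ≈ 0.181 m³/s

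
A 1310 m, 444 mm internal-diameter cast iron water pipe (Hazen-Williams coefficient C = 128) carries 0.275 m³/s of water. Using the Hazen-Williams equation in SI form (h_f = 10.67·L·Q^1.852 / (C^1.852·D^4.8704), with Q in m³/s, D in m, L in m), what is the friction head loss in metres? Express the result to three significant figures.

h_f = 10.67·1310·0.275^1.852 / (128^1.852·0.444^4.8704) = 8.354 m

h_f ≈ 8.35 m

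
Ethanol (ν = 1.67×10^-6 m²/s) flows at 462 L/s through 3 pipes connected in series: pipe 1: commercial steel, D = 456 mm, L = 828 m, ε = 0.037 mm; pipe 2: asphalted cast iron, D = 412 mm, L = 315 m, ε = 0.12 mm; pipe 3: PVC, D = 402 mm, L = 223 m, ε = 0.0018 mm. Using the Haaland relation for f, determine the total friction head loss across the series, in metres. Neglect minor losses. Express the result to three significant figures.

H ≈ 21.7 m

Pipe 1: V = 2.829 m/s, Re = 7.72×10^5, ε/D = 8.11×10^-5, f = 0.01337, h_1 = f(L/D)V²/2g = 9.901 m
Pipe 2: V = 3.465 m/s, Re = 8.55×10^5, ε/D = 2.91×10^-4, f = 0.01562, h_2 = f(L/D)V²/2g = 7.311 m
Pipe 3: V = 3.640 m/s, Re = 8.76×10^5, ε/D = 4.48×10^-6, f = 0.01192, h_3 = f(L/D)V²/2g = 4.464 m
Series → Q common, losses add: H = Σh = 21.68 m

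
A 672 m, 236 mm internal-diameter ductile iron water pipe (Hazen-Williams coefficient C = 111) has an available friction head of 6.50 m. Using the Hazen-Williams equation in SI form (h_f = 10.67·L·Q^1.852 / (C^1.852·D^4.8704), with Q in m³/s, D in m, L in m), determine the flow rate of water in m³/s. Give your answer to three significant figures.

Q ≈ 0.0567 m³/s

Rearranging: Q = [h_f·C^1.852·D^4.8704 / (10.67·L)]^(1/1.852)
Q = [6.50·111^1.852·0.236^4.8704 / (10.67·672)]^0.540 = 0.05667 m³/s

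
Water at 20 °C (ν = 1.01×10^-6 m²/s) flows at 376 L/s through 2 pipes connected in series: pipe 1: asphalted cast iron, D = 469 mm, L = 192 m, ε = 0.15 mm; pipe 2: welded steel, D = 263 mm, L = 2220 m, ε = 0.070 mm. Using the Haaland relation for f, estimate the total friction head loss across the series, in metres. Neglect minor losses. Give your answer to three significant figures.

Pipe 1: V = 2.176 m/s, Re = 1.01×10^6, ε/D = 3.20×10^-4, f = 0.01577, h_1 = f(L/D)V²/2g = 1.559 m
Pipe 2: V = 6.921 m/s, Re = 1.80×10^6, ε/D = 2.66×10^-4, f = 0.01499, h_2 = f(L/D)V²/2g = 309.0 m
Series → Q common, losses add: H = Σh = 310.5 m

H ≈ 311 m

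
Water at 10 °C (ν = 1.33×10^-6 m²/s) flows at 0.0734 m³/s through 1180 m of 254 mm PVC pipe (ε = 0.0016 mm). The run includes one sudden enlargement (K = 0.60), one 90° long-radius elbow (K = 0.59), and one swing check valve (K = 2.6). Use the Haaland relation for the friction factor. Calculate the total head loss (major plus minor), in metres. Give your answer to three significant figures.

H_L ≈ 7.66 m

V = 4Q/(πD²) = 1.449 m/s; V²/2g = 0.1069 m
Re = 2.77×10^5, ε/D = 6.30×10^-6 → f = 0.01461 (Haaland)
Major: h_f = f(L/D)·V²/2g = 0.01461·4646·0.1069 = 7.259 m
Minor: ΣK = 3.79; h_m = ΣK·V²/2g = 0.4053 m
Total H_L = 7.259 + 0.4053 = 7.664 m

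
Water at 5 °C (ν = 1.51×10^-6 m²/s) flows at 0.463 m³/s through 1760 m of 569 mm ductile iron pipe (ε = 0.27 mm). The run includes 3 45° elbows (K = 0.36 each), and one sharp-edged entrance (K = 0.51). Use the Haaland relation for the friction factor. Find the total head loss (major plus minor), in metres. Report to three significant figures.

H_L ≈ 9.25 m

V = 4Q/(πD²) = 1.821 m/s; V²/2g = 0.1690 m
Re = 6.86×10^5, ε/D = 4.75×10^-4 → f = 0.01719 (Haaland)
Major: h_f = f(L/D)·V²/2g = 0.01719·3093·0.1690 = 8.985 m
Minor: ΣK = 1.59; h_m = ΣK·V²/2g = 0.2687 m
Total H_L = 8.985 + 0.2687 = 9.254 m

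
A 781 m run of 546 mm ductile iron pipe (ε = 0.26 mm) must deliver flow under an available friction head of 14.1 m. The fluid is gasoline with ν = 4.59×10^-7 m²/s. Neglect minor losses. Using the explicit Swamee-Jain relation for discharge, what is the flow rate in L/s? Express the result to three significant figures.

Swamee-Jain (Type II): Q = -0.965·√(gD⁵h_f/L)·ln[ε/(3.7D) + √(3.17ν²L/(gD³h_f))]
√(gD⁵h_f/L) = √(9.81·0.546⁵·14.1/781) = 0.09270
ε/(3.7D) = 1.29×10^-4; √(3.17ν²L/(gD³h_f)) = 4.81×10^-6
Q = -0.965·0.09270·ln(1.335×10^-4) = 0.7981 m³/s
Check: V = 3.41 m/s, Re = 4.05×10^6, f = 0.01670, h_f = 14.1 m ≈ 14.1 m ✓

Q ≈ 798 L/s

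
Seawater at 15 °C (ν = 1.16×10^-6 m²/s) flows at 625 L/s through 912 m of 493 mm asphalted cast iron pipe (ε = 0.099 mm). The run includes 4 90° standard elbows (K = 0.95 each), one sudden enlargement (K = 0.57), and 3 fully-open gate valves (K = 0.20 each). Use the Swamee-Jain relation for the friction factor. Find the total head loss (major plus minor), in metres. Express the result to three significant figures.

V = 4Q/(πD²) = 3.274 m/s; V²/2g = 0.5464 m
Re = 1.39×10^6, ε/D = 2.01×10^-4 → f = 0.01454 (Swamee-Jain)
Major: h_f = f(L/D)·V²/2g = 0.01454·1850·0.5464 = 14.69 m
Minor: ΣK = 4.97; h_m = ΣK·V²/2g = 2.716 m
Total H_L = 14.69 + 2.716 = 17.41 m

H_L ≈ 17.4 m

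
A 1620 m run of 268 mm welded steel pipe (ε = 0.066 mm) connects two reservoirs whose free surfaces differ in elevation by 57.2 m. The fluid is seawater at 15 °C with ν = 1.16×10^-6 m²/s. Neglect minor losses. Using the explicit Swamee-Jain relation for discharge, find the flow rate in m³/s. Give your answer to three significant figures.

Q ≈ 0.196 m³/s

Swamee-Jain (Type II): Q = -0.965·√(gD⁵h_f/L)·ln[ε/(3.7D) + √(3.17ν²L/(gD³h_f))]
√(gD⁵h_f/L) = √(9.81·0.268⁵·57.2/1620) = 0.02188
ε/(3.7D) = 6.66×10^-5; √(3.17ν²L/(gD³h_f)) = 2.53×10^-5
Q = -0.965·0.02188·ln(9.185×10^-5) = 0.1963 m³/s
Check: V = 3.48 m/s, Re = 8.04×10^5, f = 0.01543, h_f = 57.6 m ≈ 57.2 m ✓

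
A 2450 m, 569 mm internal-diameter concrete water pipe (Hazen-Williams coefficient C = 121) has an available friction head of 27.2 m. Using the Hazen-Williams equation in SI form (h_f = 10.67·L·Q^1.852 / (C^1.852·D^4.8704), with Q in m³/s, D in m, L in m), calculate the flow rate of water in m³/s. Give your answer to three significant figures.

Q ≈ 0.673 m³/s

Rearranging: Q = [h_f·C^1.852·D^4.8704 / (10.67·L)]^(1/1.852)
Q = [27.2·121^1.852·0.569^4.8704 / (10.67·2450)]^0.540 = 0.6733 m³/s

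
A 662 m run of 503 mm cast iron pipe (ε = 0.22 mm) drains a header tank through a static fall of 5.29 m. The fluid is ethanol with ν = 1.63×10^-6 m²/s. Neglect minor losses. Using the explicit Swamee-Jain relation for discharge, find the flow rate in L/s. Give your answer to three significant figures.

Swamee-Jain (Type II): Q = -0.965·√(gD⁵h_f/L)·ln[ε/(3.7D) + √(3.17ν²L/(gD³h_f))]
√(gD⁵h_f/L) = √(9.81·0.503⁵·5.29/662) = 0.05024
ε/(3.7D) = 1.18×10^-4; √(3.17ν²L/(gD³h_f)) = 2.91×10^-5
Q = -0.965·0.05024·ln(1.473×10^-4) = 0.4278 m³/s
Check: V = 2.15 m/s, Re = 6.64×10^5, f = 0.01713, h_f = 5.32 m ≈ 5.29 m ✓

Q ≈ 428 L/s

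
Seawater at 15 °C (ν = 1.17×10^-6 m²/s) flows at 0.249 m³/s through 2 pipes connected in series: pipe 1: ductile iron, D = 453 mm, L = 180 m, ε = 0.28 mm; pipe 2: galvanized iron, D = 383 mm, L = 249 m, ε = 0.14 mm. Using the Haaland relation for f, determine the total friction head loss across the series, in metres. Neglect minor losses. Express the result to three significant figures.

Pipe 1: V = 1.545 m/s, Re = 5.98×10^5, ε/D = 6.18×10^-4, f = 0.01818, h_1 = f(L/D)V²/2g = 0.8786 m
Pipe 2: V = 2.161 m/s, Re = 7.07×10^5, ε/D = 3.66×10^-4, f = 0.01638, h_2 = f(L/D)V²/2g = 2.535 m
Series → Q common, losses add: H = Σh = 3.413 m

H ≈ 3.41 m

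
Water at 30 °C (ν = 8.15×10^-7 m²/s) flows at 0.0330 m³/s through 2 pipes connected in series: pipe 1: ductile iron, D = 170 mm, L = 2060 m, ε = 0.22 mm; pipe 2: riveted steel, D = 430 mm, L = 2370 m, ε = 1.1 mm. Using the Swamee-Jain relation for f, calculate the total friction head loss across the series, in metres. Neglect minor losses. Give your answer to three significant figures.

Pipe 1: V = 1.454 m/s, Re = 3.03×10^5, ε/D = 0.00129, f = 0.02188, h_1 = f(L/D)V²/2g = 28.56 m
Pipe 2: V = 0.2272 m/s, Re = 1.20×10^5, ε/D = 0.00256, f = 0.02648, h_2 = f(L/D)V²/2g = 0.3841 m
Series → Q common, losses add: H = Σh = 28.95 m

H ≈ 28.9 m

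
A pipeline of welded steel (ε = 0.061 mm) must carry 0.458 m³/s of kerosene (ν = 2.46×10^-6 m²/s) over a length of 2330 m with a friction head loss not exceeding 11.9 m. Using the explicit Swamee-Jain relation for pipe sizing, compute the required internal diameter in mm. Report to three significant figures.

Swamee-Jain (Type III): D = 0.66·[ε^1.25·(LQ²/(gh_f))^4.75 + ν·Q^9.4·(L/(gh_f))^5.2]^0.04
LQ²/(gh_f) = 4.187; L/(gh_f) = 19.96
Term 1 = ε^1.25·(…)^4.75 = 0.00485; Term 2 = ν·Q^9.4·(…)^5.2 = 0.00920
D = 0.66·(0.00485 + 0.00920)^0.04 = 0.5565 m = 556 mm
Check: V = 1.88 m/s, Re = 4.26×10^5, f = 0.01485, h_f = 11.2 m ≈ 11.9 m ✓

D ≈ 556 mm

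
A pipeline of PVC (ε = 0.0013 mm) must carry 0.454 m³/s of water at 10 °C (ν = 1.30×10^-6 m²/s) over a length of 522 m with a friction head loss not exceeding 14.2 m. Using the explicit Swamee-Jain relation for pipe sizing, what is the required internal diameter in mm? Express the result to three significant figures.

Swamee-Jain (Type III): D = 0.66·[ε^1.25·(LQ²/(gh_f))^4.75 + ν·Q^9.4·(L/(gh_f))^5.2]^0.04
LQ²/(gh_f) = 0.7724; L/(gh_f) = 3.747
Term 1 = ε^1.25·(…)^4.75 = 1.29×10^-8; Term 2 = ν·Q^9.4·(…)^5.2 = 7.47×10^-7
D = 0.66·(1.29×10^-8 + 7.47×10^-7)^0.04 = 0.3757 m = 376 mm
Check: V = 4.10 m/s, Re = 1.18×10^6, f = 0.01138, h_f = 13.5 m ≈ 14.2 m ✓

D ≈ 376 mm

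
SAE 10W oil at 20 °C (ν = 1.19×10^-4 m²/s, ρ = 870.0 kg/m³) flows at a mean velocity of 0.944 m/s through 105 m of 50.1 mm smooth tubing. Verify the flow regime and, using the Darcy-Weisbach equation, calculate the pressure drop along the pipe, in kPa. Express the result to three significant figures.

Re = VD/ν = 0.944·0.05010/1.19×10^-4 = 397 → laminar (Re < 2300)
f = 64/Re = 0.1610
h_f = f(L/D)V²/(2g) = 0.1610·(105/0.05010)·0.944²/(2·9.81) = 15.33 m
Δp = ρg·h_f = 870.0·9.81·15.33 = 130.8 kPa

Δp ≈ 131 kPa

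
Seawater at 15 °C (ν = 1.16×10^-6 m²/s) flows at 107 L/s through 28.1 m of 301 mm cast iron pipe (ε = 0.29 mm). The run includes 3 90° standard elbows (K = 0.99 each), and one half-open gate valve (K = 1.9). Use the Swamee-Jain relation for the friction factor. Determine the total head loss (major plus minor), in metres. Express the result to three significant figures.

V = 4Q/(πD²) = 1.504 m/s; V²/2g = 0.1152 m
Re = 3.90×10^5, ε/D = 9.63×10^-4 → f = 0.02037 (Swamee-Jain)
Major: h_f = f(L/D)·V²/2g = 0.02037·93.36·0.1152 = 0.2191 m
Minor: ΣK = 4.87; h_m = ΣK·V²/2g = 0.5612 m
Total H_L = 0.2191 + 0.5612 = 0.7804 m

H_L ≈ 0.780 m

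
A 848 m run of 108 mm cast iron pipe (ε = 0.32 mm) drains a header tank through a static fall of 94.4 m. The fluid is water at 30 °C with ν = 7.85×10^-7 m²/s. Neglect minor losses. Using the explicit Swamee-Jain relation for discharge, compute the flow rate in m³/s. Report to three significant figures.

Swamee-Jain (Type II): Q = -0.965·√(gD⁵h_f/L)·ln[ε/(3.7D) + √(3.17ν²L/(gD³h_f))]
√(gD⁵h_f/L) = √(9.81·0.108⁵·94.4/848) = 0.004006
ε/(3.7D) = 8.01×10^-4; √(3.17ν²L/(gD³h_f)) = 3.77×10^-5
Q = -0.965·0.004006·ln(8.385×10^-4) = 0.02738 m³/s
Check: V = 2.99 m/s, Re = 4.11×10^5, f = 0.02653, h_f = 94.9 m ≈ 94.4 m ✓

Q ≈ 0.0274 m³/s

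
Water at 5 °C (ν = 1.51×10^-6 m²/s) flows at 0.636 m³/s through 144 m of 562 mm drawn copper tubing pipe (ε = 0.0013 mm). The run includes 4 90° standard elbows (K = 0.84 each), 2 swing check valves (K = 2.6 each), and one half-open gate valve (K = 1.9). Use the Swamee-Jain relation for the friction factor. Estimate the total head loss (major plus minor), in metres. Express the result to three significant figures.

V = 4Q/(πD²) = 2.564 m/s; V²/2g = 0.3350 m
Re = 9.54×10^5, ε/D = 2.31×10^-6 → f = 0.01176 (Swamee-Jain)
Major: h_f = f(L/D)·V²/2g = 0.01176·256.2·0.3350 = 1.009 m
Minor: ΣK = 10.5; h_m = ΣK·V²/2g = 3.504 m
Total H_L = 1.009 + 3.504 = 4.514 m

H_L ≈ 4.51 m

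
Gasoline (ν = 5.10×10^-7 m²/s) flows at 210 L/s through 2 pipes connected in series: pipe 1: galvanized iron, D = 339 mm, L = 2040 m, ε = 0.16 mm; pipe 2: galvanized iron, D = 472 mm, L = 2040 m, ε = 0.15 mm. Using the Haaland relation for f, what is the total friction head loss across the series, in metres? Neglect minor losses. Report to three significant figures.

H ≈ 32.9 m

Pipe 1: V = 2.327 m/s, Re = 1.55×10^6, ε/D = 4.72×10^-4, f = 0.01682, h_1 = f(L/D)V²/2g = 27.93 m
Pipe 2: V = 1.200 m/s, Re = 1.11×10^6, ε/D = 3.18×10^-4, f = 0.01570, h_2 = f(L/D)V²/2g = 4.983 m
Series → Q common, losses add: H = Σh = 32.91 m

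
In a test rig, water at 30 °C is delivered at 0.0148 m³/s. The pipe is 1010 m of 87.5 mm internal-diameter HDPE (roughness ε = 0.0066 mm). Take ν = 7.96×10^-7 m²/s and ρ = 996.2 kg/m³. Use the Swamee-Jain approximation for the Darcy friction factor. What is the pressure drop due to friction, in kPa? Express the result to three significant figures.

V = 4Q/(πD²) = 4·0.0148/(π·0.0875²) = 2.461 m/s
Re = VD/ν = 2.461·0.0875/7.96×10^-7 = 2.71×10^5 → turbulent
ε/D = 0.0066/87.5 = 7.54×10^-5
Swamee-Jain: f = 0.01543
h_f = f(L/D)V²/(2g) = 0.01543·(1010/0.0875)·2.461²/(2·9.81) = 55.01 m
Δp = ρg·h_f = 996.2·9.81·55.01 = 537.6 kPa

Δp ≈ 538 kPa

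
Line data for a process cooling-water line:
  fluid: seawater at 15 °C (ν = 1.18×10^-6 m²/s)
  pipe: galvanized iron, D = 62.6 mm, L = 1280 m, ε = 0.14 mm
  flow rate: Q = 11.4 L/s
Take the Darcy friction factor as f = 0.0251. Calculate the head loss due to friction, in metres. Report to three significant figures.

V = 4Q/(πD²) = 4·0.0114/(π·0.0626²) = 3.704 m/s
h_f = f(L/D)V²/(2g) = 0.02510·(1280/0.0626)·3.704²/(2·9.81) = 358.9 m

h_f ≈ 359 m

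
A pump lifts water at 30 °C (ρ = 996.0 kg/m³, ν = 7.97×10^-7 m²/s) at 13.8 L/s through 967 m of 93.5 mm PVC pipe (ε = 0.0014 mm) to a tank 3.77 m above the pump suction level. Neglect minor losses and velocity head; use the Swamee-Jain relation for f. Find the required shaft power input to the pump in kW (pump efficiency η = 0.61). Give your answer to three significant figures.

P_shaft ≈ 7.99 kW

V = 4Q/(πD²) = 2.010 m/s; Re = 2.36×10^5; ε/D = 1.50×10^-5; f = 0.01520
h_f = f(L/D)V²/2g = 32.36 m
Total head H = z + h_f = 3.77 + 32.36 = 36.13 m
P_hyd = ρgQH = 996.0·9.81·0.0138·36.13 = 4.872 kW
P_shaft = P_hyd/η = 4.872/0.61 = 7.986 kW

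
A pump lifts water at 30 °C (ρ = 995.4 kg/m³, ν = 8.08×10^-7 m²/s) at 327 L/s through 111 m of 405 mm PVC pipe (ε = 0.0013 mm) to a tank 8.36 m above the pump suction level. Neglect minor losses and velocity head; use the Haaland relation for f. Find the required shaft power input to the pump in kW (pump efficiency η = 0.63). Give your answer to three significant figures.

V = 4Q/(πD²) = 2.538 m/s; Re = 1.27×10^6; ε/D = 3.21×10^-6; f = 0.01119
h_f = f(L/D)V²/2g = 1.007 m
Total head H = z + h_f = 8.36 + 1.007 = 9.367 m
P_hyd = ρgQH = 995.4·9.81·0.327·9.367 = 29.91 kW
P_shaft = P_hyd/η = 29.91/0.63 = 47.48 kW

P_shaft ≈ 47.5 kW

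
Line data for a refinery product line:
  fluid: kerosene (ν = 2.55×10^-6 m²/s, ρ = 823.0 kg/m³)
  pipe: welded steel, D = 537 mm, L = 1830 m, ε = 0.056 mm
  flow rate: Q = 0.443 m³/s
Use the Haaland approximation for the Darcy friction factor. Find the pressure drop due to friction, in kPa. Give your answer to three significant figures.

Δp ≈ 78.6 kPa

V = 4Q/(πD²) = 4·0.443/(π·0.537²) = 1.956 m/s
Re = VD/ν = 1.956·0.537/2.55×10^-6 = 4.12×10^5 → turbulent
ε/D = 0.056/537 = 1.04×10^-4
Haaland: f = 0.01464
h_f = f(L/D)V²/(2g) = 0.01464·(1830/0.537)·1.956²/(2·9.81) = 9.731 m
Δp = ρg·h_f = 823.0·9.81·9.731 = 78.57 kPa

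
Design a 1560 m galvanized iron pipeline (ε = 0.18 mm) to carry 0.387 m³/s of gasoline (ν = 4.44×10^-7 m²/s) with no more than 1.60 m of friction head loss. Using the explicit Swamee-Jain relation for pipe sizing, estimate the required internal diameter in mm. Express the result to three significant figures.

Swamee-Jain (Type III): D = 0.66·[ε^1.25·(LQ²/(gh_f))^4.75 + ν·Q^9.4·(L/(gh_f))^5.2]^0.04
LQ²/(gh_f) = 14.89; L/(gh_f) = 99.39
Term 1 = ε^1.25·(…)^4.75 = 7.76; Term 2 = ν·Q^9.4·(…)^5.2 = 1.44
D = 0.66·(7.76 + 1.44)^0.04 = 0.7213 m = 721 mm
Check: V = 0.947 m/s, Re = 1.54×10^6, f = 0.01501, h_f = 1.48 m ≈ 1.60 m ✓

D ≈ 721 mm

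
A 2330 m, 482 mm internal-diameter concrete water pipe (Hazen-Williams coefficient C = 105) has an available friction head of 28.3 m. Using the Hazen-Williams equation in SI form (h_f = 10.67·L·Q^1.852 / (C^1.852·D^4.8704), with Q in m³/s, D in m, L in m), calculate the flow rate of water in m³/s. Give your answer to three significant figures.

Q ≈ 0.396 m³/s

Rearranging: Q = [h_f·C^1.852·D^4.8704 / (10.67·L)]^(1/1.852)
Q = [28.3·105^1.852·0.482^4.8704 / (10.67·2330)]^0.540 = 0.3964 m³/s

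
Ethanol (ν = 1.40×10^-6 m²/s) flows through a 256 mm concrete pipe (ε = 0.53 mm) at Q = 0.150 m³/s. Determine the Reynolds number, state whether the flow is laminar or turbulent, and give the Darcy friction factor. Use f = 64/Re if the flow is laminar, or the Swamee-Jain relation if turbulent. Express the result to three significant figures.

Re ≈ 5.33×10^5; turbulent; f ≈ 0.0241

V = 4Q/(πD²) = 2.914 m/s
Re = VD/ν = 2.914·0.256/1.40×10^-6 = 5.33×10^5
Re > 4000 → turbulent; ε/D = 0.00207
Swamee-Jain: f = 0.02408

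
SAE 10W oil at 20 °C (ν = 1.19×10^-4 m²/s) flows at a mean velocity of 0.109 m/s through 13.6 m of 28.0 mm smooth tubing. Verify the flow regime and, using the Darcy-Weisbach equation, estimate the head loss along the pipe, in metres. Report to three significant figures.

h_f ≈ 0.734 m

Re = VD/ν = 0.109·0.02800/1.19×10^-4 = 25.6 → laminar (Re < 2300)
f = 64/Re = 2.495
h_f = f(L/D)V²/(2g) = 2.495·(13.6/0.02800)·0.109²/(2·9.81) = 0.7340 m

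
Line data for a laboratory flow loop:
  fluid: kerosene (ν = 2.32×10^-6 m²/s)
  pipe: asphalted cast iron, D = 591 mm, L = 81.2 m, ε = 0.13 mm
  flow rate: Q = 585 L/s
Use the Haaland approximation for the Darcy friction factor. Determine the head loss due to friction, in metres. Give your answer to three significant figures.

V = 4Q/(πD²) = 4·0.585/(π·0.591²) = 2.133 m/s
Re = VD/ν = 2.133·0.591/2.32×10^-6 = 5.43×10^5 → turbulent
ε/D = 0.13/591 = 2.20×10^-4
Haaland: f = 0.01538
h_f = f(L/D)V²/(2g) = 0.01538·(81.2/0.591)·2.133²/(2·9.81) = 0.4896 m

h_f ≈ 0.490 m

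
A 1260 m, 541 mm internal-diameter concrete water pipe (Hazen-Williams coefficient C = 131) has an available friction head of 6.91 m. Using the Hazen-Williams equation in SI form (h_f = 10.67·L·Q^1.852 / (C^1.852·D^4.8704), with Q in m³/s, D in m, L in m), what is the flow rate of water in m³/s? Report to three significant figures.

Q ≈ 0.436 m³/s

Rearranging: Q = [h_f·C^1.852·D^4.8704 / (10.67·L)]^(1/1.852)
Q = [6.91·131^1.852·0.541^4.8704 / (10.67·1260)]^0.540 = 0.4362 m³/s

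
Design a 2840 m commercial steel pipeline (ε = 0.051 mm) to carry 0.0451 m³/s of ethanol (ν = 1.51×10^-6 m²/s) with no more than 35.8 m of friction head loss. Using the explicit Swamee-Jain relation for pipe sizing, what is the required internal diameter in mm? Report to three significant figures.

Swamee-Jain (Type III): D = 0.66·[ε^1.25·(LQ²/(gh_f))^4.75 + ν·Q^9.4·(L/(gh_f))^5.2]^0.04
LQ²/(gh_f) = 0.01645; L/(gh_f) = 8.087
Term 1 = ε^1.25·(…)^4.75 = 1.45×10^-14; Term 2 = ν·Q^9.4·(…)^5.2 = 1.77×10^-14
D = 0.66·(1.45×10^-14 + 1.77×10^-14)^0.04 = 0.1905 m = 190 mm
Check: V = 1.58 m/s, Re = 2.00×10^5, f = 0.01759, h_f = 33.5 m ≈ 35.8 m ✓

D ≈ 190 mm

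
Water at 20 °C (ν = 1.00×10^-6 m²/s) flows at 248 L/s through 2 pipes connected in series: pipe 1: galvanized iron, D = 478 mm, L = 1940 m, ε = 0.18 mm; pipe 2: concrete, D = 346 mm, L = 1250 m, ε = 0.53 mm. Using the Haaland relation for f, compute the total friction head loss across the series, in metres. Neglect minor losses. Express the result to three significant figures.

Pipe 1: V = 1.382 m/s, Re = 6.61×10^5, ε/D = 3.77×10^-4, f = 0.01651, h_1 = f(L/D)V²/2g = 6.523 m
Pipe 2: V = 2.638 m/s, Re = 9.13×10^5, ε/D = 0.00153, f = 0.02210, h_2 = f(L/D)V²/2g = 28.31 m
Series → Q common, losses add: H = Σh = 34.84 m

H ≈ 34.8 m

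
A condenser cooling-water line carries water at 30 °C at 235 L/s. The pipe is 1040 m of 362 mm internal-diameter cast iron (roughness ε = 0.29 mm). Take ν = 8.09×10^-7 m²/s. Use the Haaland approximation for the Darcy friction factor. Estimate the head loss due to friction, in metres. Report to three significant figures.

V = 4Q/(πD²) = 4·0.235/(π·0.362²) = 2.283 m/s
Re = VD/ν = 2.283·0.362/8.09×10^-7 = 1.02×10^6 → turbulent
ε/D = 0.29/362 = 8.01×10^-4
Haaland: f = 0.01896
h_f = f(L/D)V²/(2g) = 0.01896·(1040/0.362)·2.283²/(2·9.81) = 14.47 m

h_f ≈ 14.5 m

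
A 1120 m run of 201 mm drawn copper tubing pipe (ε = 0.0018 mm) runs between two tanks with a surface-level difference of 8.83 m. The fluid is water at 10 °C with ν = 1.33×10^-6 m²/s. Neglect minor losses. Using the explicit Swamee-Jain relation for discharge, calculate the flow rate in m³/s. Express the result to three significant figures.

Swamee-Jain (Type II): Q = -0.965·√(gD⁵h_f/L)·ln[ε/(3.7D) + √(3.17ν²L/(gD³h_f))]
√(gD⁵h_f/L) = √(9.81·0.201⁵·8.83/1120) = 0.005037
ε/(3.7D) = 2.42×10^-6; √(3.17ν²L/(gD³h_f)) = 9.45×10^-5
Q = -0.965·0.005037·ln(9.691×10^-5) = 0.04492 m³/s
Check: V = 1.42 m/s, Re = 2.14×10^5, f = 0.01542, h_f = 8.78 m ≈ 8.83 m ✓

Q ≈ 0.0449 m³/s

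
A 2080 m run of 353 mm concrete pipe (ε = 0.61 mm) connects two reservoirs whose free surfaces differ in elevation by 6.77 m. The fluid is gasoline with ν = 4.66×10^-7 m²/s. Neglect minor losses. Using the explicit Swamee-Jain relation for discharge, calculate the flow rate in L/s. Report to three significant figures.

Swamee-Jain (Type II): Q = -0.965·√(gD⁵h_f/L)·ln[ε/(3.7D) + √(3.17ν²L/(gD³h_f))]
√(gD⁵h_f/L) = √(9.81·0.353⁵·6.77/2080) = 0.01323
ε/(3.7D) = 4.67×10^-4; √(3.17ν²L/(gD³h_f)) = 2.21×10^-5
Q = -0.965·0.01323·ln(4.892×10^-4) = 0.09731 m³/s
Check: V = 0.994 m/s, Re = 7.53×10^5, f = 0.02290, h_f = 6.80 m ≈ 6.77 m ✓

Q ≈ 97.3 L/s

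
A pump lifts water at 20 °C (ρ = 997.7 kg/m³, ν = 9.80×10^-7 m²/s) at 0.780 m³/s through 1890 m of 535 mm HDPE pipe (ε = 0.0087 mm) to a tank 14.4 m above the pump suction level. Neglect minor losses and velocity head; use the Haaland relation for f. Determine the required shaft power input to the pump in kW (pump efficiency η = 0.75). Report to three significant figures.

V = 4Q/(πD²) = 3.470 m/s; Re = 1.89×10^6; ε/D = 1.63×10^-5; f = 0.01090
h_f = f(L/D)V²/2g = 23.63 m
Total head H = z + h_f = 14.4 + 23.63 = 38.03 m
P_hyd = ρgQH = 997.7·9.81·0.780·38.03 = 290.3 kW
P_shaft = P_hyd/η = 290.3/0.75 = 387.1 kW

P_shaft ≈ 387 kW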